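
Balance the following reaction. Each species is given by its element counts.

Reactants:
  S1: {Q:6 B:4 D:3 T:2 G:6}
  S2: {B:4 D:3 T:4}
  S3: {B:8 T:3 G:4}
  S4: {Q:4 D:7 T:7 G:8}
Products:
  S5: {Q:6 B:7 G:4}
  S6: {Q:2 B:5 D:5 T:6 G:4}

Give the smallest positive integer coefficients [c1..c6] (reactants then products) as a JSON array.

Q: 2·6+4·0+1·0+1·4 = 16 | 1·6+5·2 = 16
B: 2·4+4·4+1·8+1·0 = 32 | 1·7+5·5 = 32
D: 2·3+4·3+1·0+1·7 = 25 | 1·0+5·5 = 25
T: 2·2+4·4+1·3+1·7 = 30 | 1·0+5·6 = 30
G: 2·6+4·0+1·4+1·8 = 24 | 1·4+5·4 = 24
gcd(2,4,1,1,1,5) = 1

Coefficients: [2, 4, 1, 1, 1, 5]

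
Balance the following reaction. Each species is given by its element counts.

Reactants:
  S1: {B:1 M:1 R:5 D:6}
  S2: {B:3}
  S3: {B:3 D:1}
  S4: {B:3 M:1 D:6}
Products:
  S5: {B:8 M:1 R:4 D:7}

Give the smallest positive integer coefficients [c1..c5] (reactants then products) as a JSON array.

Coefficients: [4, 6, 5, 1, 5]

B: 4·1+6·3+5·3+1·3 = 40 | 5·8 = 40
M: 4·1+6·0+5·0+1·1 = 5 | 5·1 = 5
R: 4·5+6·0+5·0+1·0 = 20 | 5·4 = 20
D: 4·6+6·0+5·1+1·6 = 35 | 5·7 = 35
gcd(4,6,5,1,5) = 1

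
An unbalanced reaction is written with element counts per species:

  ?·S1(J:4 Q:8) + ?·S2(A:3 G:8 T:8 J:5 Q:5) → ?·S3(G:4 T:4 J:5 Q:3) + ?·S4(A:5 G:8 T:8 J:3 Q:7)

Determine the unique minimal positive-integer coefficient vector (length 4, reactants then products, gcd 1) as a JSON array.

A: 1·0+5·3 = 15 | 4·0+3·5 = 15
G: 1·0+5·8 = 40 | 4·4+3·8 = 40
T: 1·0+5·8 = 40 | 4·4+3·8 = 40
J: 1·4+5·5 = 29 | 4·5+3·3 = 29
Q: 1·8+5·5 = 33 | 4·3+3·7 = 33
gcd(1,5,4,3) = 1

Coefficients: [1, 5, 4, 3]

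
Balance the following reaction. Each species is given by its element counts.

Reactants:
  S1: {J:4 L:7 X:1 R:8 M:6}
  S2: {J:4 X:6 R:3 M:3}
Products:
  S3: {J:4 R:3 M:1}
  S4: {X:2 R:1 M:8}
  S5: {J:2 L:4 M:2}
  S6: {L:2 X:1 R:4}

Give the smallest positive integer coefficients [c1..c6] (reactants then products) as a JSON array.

Coefficients: [4, 1, 3, 2, 4, 6]

J: 4·4+1·4 = 20 | 3·4+2·0+4·2+6·0 = 20
L: 4·7+1·0 = 28 | 3·0+2·0+4·4+6·2 = 28
X: 4·1+1·6 = 10 | 3·0+2·2+4·0+6·1 = 10
R: 4·8+1·3 = 35 | 3·3+2·1+4·0+6·4 = 35
M: 4·6+1·3 = 27 | 3·1+2·8+4·2+6·0 = 27
gcd(4,1,3,2,4,6) = 1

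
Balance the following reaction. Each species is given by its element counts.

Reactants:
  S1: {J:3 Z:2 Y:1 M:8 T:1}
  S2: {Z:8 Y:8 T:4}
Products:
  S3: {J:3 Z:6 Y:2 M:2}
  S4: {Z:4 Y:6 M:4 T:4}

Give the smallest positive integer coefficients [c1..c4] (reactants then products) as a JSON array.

J: 4·3+5·0 = 12 | 4·3+6·0 = 12
Z: 4·2+5·8 = 48 | 4·6+6·4 = 48
Y: 4·1+5·8 = 44 | 4·2+6·6 = 44
M: 4·8+5·0 = 32 | 4·2+6·4 = 32
T: 4·1+5·4 = 24 | 4·0+6·4 = 24
gcd(4,5,4,6) = 1

Coefficients: [4, 5, 4, 6]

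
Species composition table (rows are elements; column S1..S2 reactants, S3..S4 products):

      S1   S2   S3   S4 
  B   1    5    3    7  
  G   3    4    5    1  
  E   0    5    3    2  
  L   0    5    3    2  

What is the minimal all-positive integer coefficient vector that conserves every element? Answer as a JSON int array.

Coefficients: [5, 4, 6, 1]

B: 5·1+4·5 = 25 | 6·3+1·7 = 25
G: 5·3+4·4 = 31 | 6·5+1·1 = 31
E: 5·0+4·5 = 20 | 6·3+1·2 = 20
L: 5·0+4·5 = 20 | 6·3+1·2 = 20
gcd(5,4,6,1) = 1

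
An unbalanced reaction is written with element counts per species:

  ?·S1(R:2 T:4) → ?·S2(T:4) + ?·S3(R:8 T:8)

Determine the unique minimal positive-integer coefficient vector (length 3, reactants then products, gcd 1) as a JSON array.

R: 4·2 = 8 | 2·0+1·8 = 8
T: 4·4 = 16 | 2·4+1·8 = 16
gcd(4,2,1) = 1

Coefficients: [4, 2, 1]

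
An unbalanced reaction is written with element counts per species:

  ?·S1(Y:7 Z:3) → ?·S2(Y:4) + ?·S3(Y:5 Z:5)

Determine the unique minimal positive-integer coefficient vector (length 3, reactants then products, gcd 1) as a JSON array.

Coefficients: [5, 5, 3]

Y: 5·7 = 35 | 5·4+3·5 = 35
Z: 5·3 = 15 | 5·0+3·5 = 15
gcd(5,5,3) = 1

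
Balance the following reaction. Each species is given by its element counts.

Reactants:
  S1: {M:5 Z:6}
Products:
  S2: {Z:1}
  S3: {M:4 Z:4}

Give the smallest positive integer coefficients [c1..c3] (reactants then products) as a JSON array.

M: 4·5 = 20 | 4·0+5·4 = 20
Z: 4·6 = 24 | 4·1+5·4 = 24
gcd(4,4,5) = 1

Coefficients: [4, 4, 5]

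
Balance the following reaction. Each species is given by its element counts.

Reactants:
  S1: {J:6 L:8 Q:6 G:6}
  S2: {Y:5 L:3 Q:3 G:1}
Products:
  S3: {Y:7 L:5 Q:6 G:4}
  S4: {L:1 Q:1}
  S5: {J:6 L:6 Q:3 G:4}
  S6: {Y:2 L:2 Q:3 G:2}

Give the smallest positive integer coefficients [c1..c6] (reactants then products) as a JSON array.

Y: 5·0+4·5 = 20 | 2·7+6·0+5·0+3·2 = 20
J: 5·6+4·0 = 30 | 2·0+6·0+5·6+3·0 = 30
L: 5·8+4·3 = 52 | 2·5+6·1+5·6+3·2 = 52
Q: 5·6+4·3 = 42 | 2·6+6·1+5·3+3·3 = 42
G: 5·6+4·1 = 34 | 2·4+6·0+5·4+3·2 = 34
gcd(5,4,2,6,5,3) = 1

Coefficients: [5, 4, 2, 6, 5, 3]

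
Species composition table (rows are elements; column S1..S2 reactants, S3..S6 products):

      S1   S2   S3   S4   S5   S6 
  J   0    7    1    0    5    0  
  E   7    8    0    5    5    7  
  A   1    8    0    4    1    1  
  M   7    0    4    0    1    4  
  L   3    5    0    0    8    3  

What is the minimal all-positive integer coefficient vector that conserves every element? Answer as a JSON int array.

J: 5·0+3·7 = 21 | 6·1+6·0+3·5+2·0 = 21
E: 5·7+3·8 = 59 | 6·0+6·5+3·5+2·7 = 59
A: 5·1+3·8 = 29 | 6·0+6·4+3·1+2·1 = 29
M: 5·7+3·0 = 35 | 6·4+6·0+3·1+2·4 = 35
L: 5·3+3·5 = 30 | 6·0+6·0+3·8+2·3 = 30
gcd(5,3,6,6,3,2) = 1

Coefficients: [5, 3, 6, 6, 3, 2]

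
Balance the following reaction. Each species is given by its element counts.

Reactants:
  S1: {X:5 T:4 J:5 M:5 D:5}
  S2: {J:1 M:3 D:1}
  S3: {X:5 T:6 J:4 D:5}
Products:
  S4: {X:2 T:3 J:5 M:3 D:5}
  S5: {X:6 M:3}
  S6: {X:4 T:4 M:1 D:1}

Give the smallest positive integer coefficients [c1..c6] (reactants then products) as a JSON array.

X: 3·5+3·0+3·5 = 30 | 6·2+1·6+3·4 = 30
T: 3·4+3·0+3·6 = 30 | 6·3+1·0+3·4 = 30
J: 3·5+3·1+3·4 = 30 | 6·5+1·0+3·0 = 30
M: 3·5+3·3+3·0 = 24 | 6·3+1·3+3·1 = 24
D: 3·5+3·1+3·5 = 33 | 6·5+1·0+3·1 = 33
gcd(3,3,3,6,1,3) = 1

Coefficients: [3, 3, 3, 6, 1, 3]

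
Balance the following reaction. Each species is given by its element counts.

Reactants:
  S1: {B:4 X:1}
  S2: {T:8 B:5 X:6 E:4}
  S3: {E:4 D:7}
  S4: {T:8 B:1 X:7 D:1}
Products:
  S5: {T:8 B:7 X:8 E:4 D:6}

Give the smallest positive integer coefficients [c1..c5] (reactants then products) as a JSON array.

T: 5·0+1·8+3·0+3·8 = 32 | 4·8 = 32
B: 5·4+1·5+3·0+3·1 = 28 | 4·7 = 28
X: 5·1+1·6+3·0+3·7 = 32 | 4·8 = 32
E: 5·0+1·4+3·4+3·0 = 16 | 4·4 = 16
D: 5·0+1·0+3·7+3·1 = 24 | 4·6 = 24
gcd(5,1,3,3,4) = 1

Coefficients: [5, 1, 3, 3, 4]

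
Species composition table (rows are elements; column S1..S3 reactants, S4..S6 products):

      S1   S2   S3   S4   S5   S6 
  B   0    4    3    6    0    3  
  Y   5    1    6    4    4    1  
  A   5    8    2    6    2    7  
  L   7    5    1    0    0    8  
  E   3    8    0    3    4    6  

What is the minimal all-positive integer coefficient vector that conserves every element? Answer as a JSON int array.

B: 1·0+6·4+3·3 = 33 | 3·6+3·0+5·3 = 33
Y: 1·5+6·1+3·6 = 29 | 3·4+3·4+5·1 = 29
A: 1·5+6·8+3·2 = 59 | 3·6+3·2+5·7 = 59
L: 1·7+6·5+3·1 = 40 | 3·0+3·0+5·8 = 40
E: 1·3+6·8+3·0 = 51 | 3·3+3·4+5·6 = 51
gcd(1,6,3,3,3,5) = 1

Coefficients: [1, 6, 3, 3, 3, 5]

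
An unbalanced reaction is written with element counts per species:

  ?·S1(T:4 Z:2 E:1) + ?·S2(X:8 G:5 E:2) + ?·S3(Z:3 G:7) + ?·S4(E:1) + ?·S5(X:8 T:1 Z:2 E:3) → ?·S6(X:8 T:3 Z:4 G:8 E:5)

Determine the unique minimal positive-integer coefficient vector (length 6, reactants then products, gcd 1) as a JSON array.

Coefficients: [2, 2, 2, 6, 1, 3]

X: 2·0+2·8+2·0+6·0+1·8 = 24 | 3·8 = 24
T: 2·4+2·0+2·0+6·0+1·1 = 9 | 3·3 = 9
Z: 2·2+2·0+2·3+6·0+1·2 = 12 | 3·4 = 12
G: 2·0+2·5+2·7+6·0+1·0 = 24 | 3·8 = 24
E: 2·1+2·2+2·0+6·1+1·3 = 15 | 3·5 = 15
gcd(2,2,2,6,1,3) = 1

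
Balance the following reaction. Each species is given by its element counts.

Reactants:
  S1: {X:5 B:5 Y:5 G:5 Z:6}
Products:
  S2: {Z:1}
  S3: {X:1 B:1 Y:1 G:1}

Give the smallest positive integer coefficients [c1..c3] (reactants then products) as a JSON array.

X: 1·5 = 5 | 6·0+5·1 = 5
B: 1·5 = 5 | 6·0+5·1 = 5
Y: 1·5 = 5 | 6·0+5·1 = 5
G: 1·5 = 5 | 6·0+5·1 = 5
Z: 1·6 = 6 | 6·1+5·0 = 6
gcd(1,6,5) = 1

Coefficients: [1, 6, 5]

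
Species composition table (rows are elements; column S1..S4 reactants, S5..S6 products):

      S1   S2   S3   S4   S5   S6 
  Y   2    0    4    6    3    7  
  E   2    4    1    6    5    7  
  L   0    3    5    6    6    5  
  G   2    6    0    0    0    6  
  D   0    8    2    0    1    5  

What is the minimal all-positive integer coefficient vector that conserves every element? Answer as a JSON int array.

Coefficients: [6, 3, 2, 4, 3, 5]

Y: 6·2+3·0+2·4+4·6 = 44 | 3·3+5·7 = 44
E: 6·2+3·4+2·1+4·6 = 50 | 3·5+5·7 = 50
L: 6·0+3·3+2·5+4·6 = 43 | 3·6+5·5 = 43
G: 6·2+3·6+2·0+4·0 = 30 | 3·0+5·6 = 30
D: 6·0+3·8+2·2+4·0 = 28 | 3·1+5·5 = 28
gcd(6,3,2,4,3,5) = 1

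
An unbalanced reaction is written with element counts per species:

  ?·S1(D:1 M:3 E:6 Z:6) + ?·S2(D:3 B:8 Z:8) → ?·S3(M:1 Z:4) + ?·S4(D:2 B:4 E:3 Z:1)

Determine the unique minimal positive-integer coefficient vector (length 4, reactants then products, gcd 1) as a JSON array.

D: 1·1+1·3 = 4 | 3·0+2·2 = 4
M: 1·3+1·0 = 3 | 3·1+2·0 = 3
B: 1·0+1·8 = 8 | 3·0+2·4 = 8
E: 1·6+1·0 = 6 | 3·0+2·3 = 6
Z: 1·6+1·8 = 14 | 3·4+2·1 = 14
gcd(1,1,3,2) = 1

Coefficients: [1, 1, 3, 2]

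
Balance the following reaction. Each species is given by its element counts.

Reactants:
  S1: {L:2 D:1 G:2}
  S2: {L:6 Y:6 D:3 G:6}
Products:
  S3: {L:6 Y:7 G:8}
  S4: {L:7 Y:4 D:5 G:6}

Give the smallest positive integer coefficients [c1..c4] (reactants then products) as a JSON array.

L: 5·2+5·6 = 40 | 2·6+4·7 = 40
Y: 5·0+5·6 = 30 | 2·7+4·4 = 30
D: 5·1+5·3 = 20 | 2·0+4·5 = 20
G: 5·2+5·6 = 40 | 2·8+4·6 = 40
gcd(5,5,2,4) = 1

Coefficients: [5, 5, 2, 4]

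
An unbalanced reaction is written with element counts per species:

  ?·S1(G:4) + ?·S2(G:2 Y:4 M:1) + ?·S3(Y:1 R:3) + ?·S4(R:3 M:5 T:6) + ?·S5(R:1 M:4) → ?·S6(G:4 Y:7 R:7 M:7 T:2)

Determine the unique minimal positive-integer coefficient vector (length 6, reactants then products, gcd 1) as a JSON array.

G: 1·4+4·2+5·0+1·0+3·0 = 12 | 3·4 = 12
Y: 1·0+4·4+5·1+1·0+3·0 = 21 | 3·7 = 21
R: 1·0+4·0+5·3+1·3+3·1 = 21 | 3·7 = 21
M: 1·0+4·1+5·0+1·5+3·4 = 21 | 3·7 = 21
T: 1·0+4·0+5·0+1·6+3·0 = 6 | 3·2 = 6
gcd(1,4,5,1,3,3) = 1

Coefficients: [1, 4, 5, 1, 3, 3]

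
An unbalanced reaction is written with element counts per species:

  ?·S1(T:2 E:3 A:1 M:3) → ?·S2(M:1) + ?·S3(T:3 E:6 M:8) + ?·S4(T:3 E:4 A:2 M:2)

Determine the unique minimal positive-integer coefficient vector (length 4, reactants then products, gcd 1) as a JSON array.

T: 6·2 = 12 | 4·0+1·3+3·3 = 12
E: 6·3 = 18 | 4·0+1·6+3·4 = 18
A: 6·1 = 6 | 4·0+1·0+3·2 = 6
M: 6·3 = 18 | 4·1+1·8+3·2 = 18
gcd(6,4,1,3) = 1

Coefficients: [6, 4, 1, 3]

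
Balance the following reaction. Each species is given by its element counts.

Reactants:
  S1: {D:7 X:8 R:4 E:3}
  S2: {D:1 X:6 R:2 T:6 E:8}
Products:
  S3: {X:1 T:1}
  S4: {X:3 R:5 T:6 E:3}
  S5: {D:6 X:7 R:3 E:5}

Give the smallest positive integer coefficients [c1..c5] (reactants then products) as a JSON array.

D: 4·7+2·1 = 30 | 6·0+1·0+5·6 = 30
X: 4·8+2·6 = 44 | 6·1+1·3+5·7 = 44
R: 4·4+2·2 = 20 | 6·0+1·5+5·3 = 20
T: 4·0+2·6 = 12 | 6·1+1·6+5·0 = 12
E: 4·3+2·8 = 28 | 6·0+1·3+5·5 = 28
gcd(4,2,6,1,5) = 1

Coefficients: [4, 2, 6, 1, 5]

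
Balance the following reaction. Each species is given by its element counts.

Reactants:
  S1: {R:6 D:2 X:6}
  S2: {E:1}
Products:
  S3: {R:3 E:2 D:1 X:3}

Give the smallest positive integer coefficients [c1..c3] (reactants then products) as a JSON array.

R: 1·6+4·0 = 6 | 2·3 = 6
E: 1·0+4·1 = 4 | 2·2 = 4
D: 1·2+4·0 = 2 | 2·1 = 2
X: 1·6+4·0 = 6 | 2·3 = 6
gcd(1,4,2) = 1

Coefficients: [1, 4, 2]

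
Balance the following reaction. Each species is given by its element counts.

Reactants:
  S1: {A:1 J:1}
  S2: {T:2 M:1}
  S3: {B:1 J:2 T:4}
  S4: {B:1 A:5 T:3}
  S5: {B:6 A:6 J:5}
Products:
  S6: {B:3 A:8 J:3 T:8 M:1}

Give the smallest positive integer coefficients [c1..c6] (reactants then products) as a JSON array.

Coefficients: [4, 5, 3, 6, 1, 5]

B: 4·0+5·0+3·1+6·1+1·6 = 15 | 5·3 = 15
A: 4·1+5·0+3·0+6·5+1·6 = 40 | 5·8 = 40
J: 4·1+5·0+3·2+6·0+1·5 = 15 | 5·3 = 15
T: 4·0+5·2+3·4+6·3+1·0 = 40 | 5·8 = 40
M: 4·0+5·1+3·0+6·0+1·0 = 5 | 5·1 = 5
gcd(4,5,3,6,1,5) = 1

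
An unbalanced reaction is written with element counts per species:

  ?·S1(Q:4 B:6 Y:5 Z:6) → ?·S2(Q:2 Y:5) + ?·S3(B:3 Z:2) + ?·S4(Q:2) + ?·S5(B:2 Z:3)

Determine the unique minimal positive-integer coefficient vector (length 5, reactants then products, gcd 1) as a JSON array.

Coefficients: [5, 5, 6, 5, 6]

Q: 5·4 = 20 | 5·2+6·0+5·2+6·0 = 20
B: 5·6 = 30 | 5·0+6·3+5·0+6·2 = 30
Y: 5·5 = 25 | 5·5+6·0+5·0+6·0 = 25
Z: 5·6 = 30 | 5·0+6·2+5·0+6·3 = 30
gcd(5,5,6,5,6) = 1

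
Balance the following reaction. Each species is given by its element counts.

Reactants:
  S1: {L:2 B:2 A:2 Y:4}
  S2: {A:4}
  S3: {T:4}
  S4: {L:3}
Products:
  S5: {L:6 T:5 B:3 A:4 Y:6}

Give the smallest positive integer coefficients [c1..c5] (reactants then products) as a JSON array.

Coefficients: [6, 1, 5, 4, 4]

L: 6·2+1·0+5·0+4·3 = 24 | 4·6 = 24
T: 6·0+1·0+5·4+4·0 = 20 | 4·5 = 20
B: 6·2+1·0+5·0+4·0 = 12 | 4·3 = 12
A: 6·2+1·4+5·0+4·0 = 16 | 4·4 = 16
Y: 6·4+1·0+5·0+4·0 = 24 | 4·6 = 24
gcd(6,1,5,4,4) = 1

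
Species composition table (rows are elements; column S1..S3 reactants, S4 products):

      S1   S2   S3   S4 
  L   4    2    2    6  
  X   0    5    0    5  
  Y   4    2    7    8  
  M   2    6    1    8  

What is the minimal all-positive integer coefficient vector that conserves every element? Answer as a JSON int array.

L: 4·4+5·2+2·2 = 30 | 5·6 = 30
X: 4·0+5·5+2·0 = 25 | 5·5 = 25
Y: 4·4+5·2+2·7 = 40 | 5·8 = 40
M: 4·2+5·6+2·1 = 40 | 5·8 = 40
gcd(4,5,2,5) = 1

Coefficients: [4, 5, 2, 5]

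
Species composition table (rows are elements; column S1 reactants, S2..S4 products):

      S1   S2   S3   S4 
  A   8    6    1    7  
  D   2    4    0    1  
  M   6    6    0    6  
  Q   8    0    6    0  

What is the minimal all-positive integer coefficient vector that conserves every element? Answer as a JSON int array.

A: 3·8 = 24 | 1·6+4·1+2·7 = 24
D: 3·2 = 6 | 1·4+4·0+2·1 = 6
M: 3·6 = 18 | 1·6+4·0+2·6 = 18
Q: 3·8 = 24 | 1·0+4·6+2·0 = 24
gcd(3,1,4,2) = 1

Coefficients: [3, 1, 4, 2]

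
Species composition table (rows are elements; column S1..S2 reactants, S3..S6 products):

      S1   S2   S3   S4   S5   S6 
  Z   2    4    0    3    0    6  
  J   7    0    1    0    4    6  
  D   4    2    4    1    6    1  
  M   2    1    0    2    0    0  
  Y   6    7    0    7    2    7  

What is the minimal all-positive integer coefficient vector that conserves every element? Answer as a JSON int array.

Coefficients: [3, 6, 1, 6, 2, 2]

Z: 3·2+6·4 = 30 | 1·0+6·3+2·0+2·6 = 30
J: 3·7+6·0 = 21 | 1·1+6·0+2·4+2·6 = 21
D: 3·4+6·2 = 24 | 1·4+6·1+2·6+2·1 = 24
M: 3·2+6·1 = 12 | 1·0+6·2+2·0+2·0 = 12
Y: 3·6+6·7 = 60 | 1·0+6·7+2·2+2·7 = 60
gcd(3,6,1,6,2,2) = 1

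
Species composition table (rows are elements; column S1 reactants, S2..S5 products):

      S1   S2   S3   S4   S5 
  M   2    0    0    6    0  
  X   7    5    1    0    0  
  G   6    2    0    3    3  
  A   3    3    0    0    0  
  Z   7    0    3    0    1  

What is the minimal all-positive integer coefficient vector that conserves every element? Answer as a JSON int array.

M: 3·2 = 6 | 3·0+6·0+1·6+3·0 = 6
X: 3·7 = 21 | 3·5+6·1+1·0+3·0 = 21
G: 3·6 = 18 | 3·2+6·0+1·3+3·3 = 18
A: 3·3 = 9 | 3·3+6·0+1·0+3·0 = 9
Z: 3·7 = 21 | 3·0+6·3+1·0+3·1 = 21
gcd(3,3,6,1,3) = 1

Coefficients: [3, 3, 6, 1, 3]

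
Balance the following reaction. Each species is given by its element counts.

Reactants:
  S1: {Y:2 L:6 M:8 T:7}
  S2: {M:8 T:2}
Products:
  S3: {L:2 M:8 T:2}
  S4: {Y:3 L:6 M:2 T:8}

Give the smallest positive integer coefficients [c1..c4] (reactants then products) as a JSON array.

Coefficients: [6, 1, 6, 4]

Y: 6·2+1·0 = 12 | 6·0+4·3 = 12
L: 6·6+1·0 = 36 | 6·2+4·6 = 36
M: 6·8+1·8 = 56 | 6·8+4·2 = 56
T: 6·7+1·2 = 44 | 6·2+4·8 = 44
gcd(6,1,6,4) = 1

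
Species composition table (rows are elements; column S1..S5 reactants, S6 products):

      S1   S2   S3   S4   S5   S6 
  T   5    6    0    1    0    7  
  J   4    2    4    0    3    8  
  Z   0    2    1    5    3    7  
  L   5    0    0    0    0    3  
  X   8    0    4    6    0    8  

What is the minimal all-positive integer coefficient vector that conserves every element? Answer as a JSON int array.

Coefficients: [3, 3, 1, 2, 6, 5]

T: 3·5+3·6+1·0+2·1+6·0 = 35 | 5·7 = 35
J: 3·4+3·2+1·4+2·0+6·3 = 40 | 5·8 = 40
Z: 3·0+3·2+1·1+2·5+6·3 = 35 | 5·7 = 35
L: 3·5+3·0+1·0+2·0+6·0 = 15 | 5·3 = 15
X: 3·8+3·0+1·4+2·6+6·0 = 40 | 5·8 = 40
gcd(3,3,1,2,6,5) = 1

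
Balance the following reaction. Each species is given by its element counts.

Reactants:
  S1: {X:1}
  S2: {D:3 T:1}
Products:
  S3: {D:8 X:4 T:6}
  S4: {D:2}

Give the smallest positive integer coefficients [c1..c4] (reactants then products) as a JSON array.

Coefficients: [4, 6, 1, 5]

D: 4·0+6·3 = 18 | 1·8+5·2 = 18
X: 4·1+6·0 = 4 | 1·4+5·0 = 4
T: 4·0+6·1 = 6 | 1·6+5·0 = 6
gcd(4,6,1,5) = 1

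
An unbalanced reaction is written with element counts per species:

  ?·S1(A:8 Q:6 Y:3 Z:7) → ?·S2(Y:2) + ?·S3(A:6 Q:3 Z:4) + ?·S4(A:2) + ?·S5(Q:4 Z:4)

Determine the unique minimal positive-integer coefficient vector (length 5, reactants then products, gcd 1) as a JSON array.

A: 4·8 = 32 | 6·0+4·6+4·2+3·0 = 32
Q: 4·6 = 24 | 6·0+4·3+4·0+3·4 = 24
Y: 4·3 = 12 | 6·2+4·0+4·0+3·0 = 12
Z: 4·7 = 28 | 6·0+4·4+4·0+3·4 = 28
gcd(4,6,4,4,3) = 1

Coefficients: [4, 6, 4, 4, 3]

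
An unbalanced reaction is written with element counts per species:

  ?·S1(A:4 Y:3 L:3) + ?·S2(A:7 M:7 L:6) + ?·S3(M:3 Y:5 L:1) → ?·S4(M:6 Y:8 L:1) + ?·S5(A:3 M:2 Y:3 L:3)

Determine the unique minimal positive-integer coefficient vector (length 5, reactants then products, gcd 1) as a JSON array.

A: 2·4+1·7+5·0 = 15 | 2·0+5·3 = 15
M: 2·0+1·7+5·3 = 22 | 2·6+5·2 = 22
Y: 2·3+1·0+5·5 = 31 | 2·8+5·3 = 31
L: 2·3+1·6+5·1 = 17 | 2·1+5·3 = 17
gcd(2,1,5,2,5) = 1

Coefficients: [2, 1, 5, 2, 5]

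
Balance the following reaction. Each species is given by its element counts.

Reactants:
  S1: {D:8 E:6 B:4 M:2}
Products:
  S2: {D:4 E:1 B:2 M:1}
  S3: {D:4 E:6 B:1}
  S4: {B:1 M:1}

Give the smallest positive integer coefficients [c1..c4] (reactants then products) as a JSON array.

Coefficients: [5, 6, 4, 4]

D: 5·8 = 40 | 6·4+4·4+4·0 = 40
E: 5·6 = 30 | 6·1+4·6+4·0 = 30
B: 5·4 = 20 | 6·2+4·1+4·1 = 20
M: 5·2 = 10 | 6·1+4·0+4·1 = 10
gcd(5,6,4,4) = 1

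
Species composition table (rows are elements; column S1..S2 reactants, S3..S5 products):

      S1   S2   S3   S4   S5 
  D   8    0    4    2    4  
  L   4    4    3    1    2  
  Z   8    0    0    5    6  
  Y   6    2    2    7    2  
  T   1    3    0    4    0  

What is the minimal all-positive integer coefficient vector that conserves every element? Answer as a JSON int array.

D: 5·8+1·0 = 40 | 4·4+2·2+5·4 = 40
L: 5·4+1·4 = 24 | 4·3+2·1+5·2 = 24
Z: 5·8+1·0 = 40 | 4·0+2·5+5·6 = 40
Y: 5·6+1·2 = 32 | 4·2+2·7+5·2 = 32
T: 5·1+1·3 = 8 | 4·0+2·4+5·0 = 8
gcd(5,1,4,2,5) = 1

Coefficients: [5, 1, 4, 2, 5]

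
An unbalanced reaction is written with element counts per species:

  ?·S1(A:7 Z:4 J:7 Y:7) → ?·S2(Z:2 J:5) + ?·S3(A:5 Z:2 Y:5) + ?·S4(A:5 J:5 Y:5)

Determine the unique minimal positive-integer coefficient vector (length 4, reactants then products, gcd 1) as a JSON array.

Coefficients: [5, 5, 5, 2]

A: 5·7 = 35 | 5·0+5·5+2·5 = 35
Z: 5·4 = 20 | 5·2+5·2+2·0 = 20
J: 5·7 = 35 | 5·5+5·0+2·5 = 35
Y: 5·7 = 35 | 5·0+5·5+2·5 = 35
gcd(5,5,5,2) = 1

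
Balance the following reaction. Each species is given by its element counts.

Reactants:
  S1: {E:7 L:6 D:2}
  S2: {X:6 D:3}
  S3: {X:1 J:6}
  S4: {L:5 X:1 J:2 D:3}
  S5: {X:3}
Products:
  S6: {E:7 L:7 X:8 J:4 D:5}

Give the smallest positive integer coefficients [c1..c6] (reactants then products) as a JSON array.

Coefficients: [5, 4, 3, 1, 4, 5]

E: 5·7+4·0+3·0+1·0+4·0 = 35 | 5·7 = 35
L: 5·6+4·0+3·0+1·5+4·0 = 35 | 5·7 = 35
X: 5·0+4·6+3·1+1·1+4·3 = 40 | 5·8 = 40
J: 5·0+4·0+3·6+1·2+4·0 = 20 | 5·4 = 20
D: 5·2+4·3+3·0+1·3+4·0 = 25 | 5·5 = 25
gcd(5,4,3,1,4,5) = 1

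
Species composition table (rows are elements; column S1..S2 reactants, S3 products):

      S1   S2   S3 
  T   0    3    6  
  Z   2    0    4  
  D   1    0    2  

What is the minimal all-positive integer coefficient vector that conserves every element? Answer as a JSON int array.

T: 2·0+2·3 = 6 | 1·6 = 6
Z: 2·2+2·0 = 4 | 1·4 = 4
D: 2·1+2·0 = 2 | 1·2 = 2
gcd(2,2,1) = 1

Coefficients: [2, 2, 1]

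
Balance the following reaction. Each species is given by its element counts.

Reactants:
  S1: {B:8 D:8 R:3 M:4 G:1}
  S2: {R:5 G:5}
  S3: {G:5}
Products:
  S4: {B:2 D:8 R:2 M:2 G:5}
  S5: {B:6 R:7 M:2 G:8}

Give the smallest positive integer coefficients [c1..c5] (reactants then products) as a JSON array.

Coefficients: [5, 6, 6, 5, 5]

B: 5·8+6·0+6·0 = 40 | 5·2+5·6 = 40
D: 5·8+6·0+6·0 = 40 | 5·8+5·0 = 40
R: 5·3+6·5+6·0 = 45 | 5·2+5·7 = 45
M: 5·4+6·0+6·0 = 20 | 5·2+5·2 = 20
G: 5·1+6·5+6·5 = 65 | 5·5+5·8 = 65
gcd(5,6,6,5,5) = 1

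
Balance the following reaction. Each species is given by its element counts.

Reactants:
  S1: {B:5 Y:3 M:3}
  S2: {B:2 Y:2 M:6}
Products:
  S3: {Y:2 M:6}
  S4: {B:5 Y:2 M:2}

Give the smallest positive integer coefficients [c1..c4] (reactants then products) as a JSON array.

Coefficients: [4, 5, 5, 6]

B: 4·5+5·2 = 30 | 5·0+6·5 = 30
Y: 4·3+5·2 = 22 | 5·2+6·2 = 22
M: 4·3+5·6 = 42 | 5·6+6·2 = 42
gcd(4,5,5,6) = 1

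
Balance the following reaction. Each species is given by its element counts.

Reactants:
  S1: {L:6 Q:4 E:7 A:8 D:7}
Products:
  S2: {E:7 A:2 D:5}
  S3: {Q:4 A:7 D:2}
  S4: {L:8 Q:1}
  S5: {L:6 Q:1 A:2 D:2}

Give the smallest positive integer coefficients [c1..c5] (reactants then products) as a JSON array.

L: 5·6 = 30 | 5·0+4·0+3·8+1·6 = 30
Q: 5·4 = 20 | 5·0+4·4+3·1+1·1 = 20
E: 5·7 = 35 | 5·7+4·0+3·0+1·0 = 35
A: 5·8 = 40 | 5·2+4·7+3·0+1·2 = 40
D: 5·7 = 35 | 5·5+4·2+3·0+1·2 = 35
gcd(5,5,4,3,1) = 1

Coefficients: [5, 5, 4, 3, 1]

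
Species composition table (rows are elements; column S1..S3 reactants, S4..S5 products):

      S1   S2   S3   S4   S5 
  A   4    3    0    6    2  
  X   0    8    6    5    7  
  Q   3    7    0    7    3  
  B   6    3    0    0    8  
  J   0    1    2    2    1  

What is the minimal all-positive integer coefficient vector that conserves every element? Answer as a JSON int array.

A: 6·4+4·3+5·0 = 36 | 4·6+6·2 = 36
X: 6·0+4·8+5·6 = 62 | 4·5+6·7 = 62
Q: 6·3+4·7+5·0 = 46 | 4·7+6·3 = 46
B: 6·6+4·3+5·0 = 48 | 4·0+6·8 = 48
J: 6·0+4·1+5·2 = 14 | 4·2+6·1 = 14
gcd(6,4,5,4,6) = 1

Coefficients: [6, 4, 5, 4, 6]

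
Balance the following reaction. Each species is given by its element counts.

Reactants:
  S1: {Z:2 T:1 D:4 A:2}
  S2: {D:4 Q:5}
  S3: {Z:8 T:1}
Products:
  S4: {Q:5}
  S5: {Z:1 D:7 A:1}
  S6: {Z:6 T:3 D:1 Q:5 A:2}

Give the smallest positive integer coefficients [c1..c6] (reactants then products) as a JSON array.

Z: 5·2+6·0+1·8 = 18 | 4·0+6·1+2·6 = 18
T: 5·1+6·0+1·1 = 6 | 4·0+6·0+2·3 = 6
D: 5·4+6·4+1·0 = 44 | 4·0+6·7+2·1 = 44
Q: 5·0+6·5+1·0 = 30 | 4·5+6·0+2·5 = 30
A: 5·2+6·0+1·0 = 10 | 4·0+6·1+2·2 = 10
gcd(5,6,1,4,6,2) = 1

Coefficients: [5, 6, 1, 4, 6, 2]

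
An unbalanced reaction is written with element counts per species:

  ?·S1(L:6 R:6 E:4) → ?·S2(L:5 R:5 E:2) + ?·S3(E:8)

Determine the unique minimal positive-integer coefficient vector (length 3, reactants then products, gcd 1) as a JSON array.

L: 5·6 = 30 | 6·5+1·0 = 30
R: 5·6 = 30 | 6·5+1·0 = 30
E: 5·4 = 20 | 6·2+1·8 = 20
gcd(5,6,1) = 1

Coefficients: [5, 6, 1]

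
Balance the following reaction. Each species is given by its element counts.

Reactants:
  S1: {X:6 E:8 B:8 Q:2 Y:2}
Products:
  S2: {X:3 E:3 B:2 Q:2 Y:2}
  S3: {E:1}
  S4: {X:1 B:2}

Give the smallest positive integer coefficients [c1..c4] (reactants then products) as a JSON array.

X: 1·6 = 6 | 1·3+5·0+3·1 = 6
E: 1·8 = 8 | 1·3+5·1+3·0 = 8
B: 1·8 = 8 | 1·2+5·0+3·2 = 8
Q: 1·2 = 2 | 1·2+5·0+3·0 = 2
Y: 1·2 = 2 | 1·2+5·0+3·0 = 2
gcd(1,1,5,3) = 1

Coefficients: [1, 1, 5, 3]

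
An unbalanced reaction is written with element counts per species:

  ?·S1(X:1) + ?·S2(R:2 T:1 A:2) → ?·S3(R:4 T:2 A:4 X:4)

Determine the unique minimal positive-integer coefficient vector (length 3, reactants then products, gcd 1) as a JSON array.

Coefficients: [4, 2, 1]

R: 4·0+2·2 = 4 | 1·4 = 4
T: 4·0+2·1 = 2 | 1·2 = 2
A: 4·0+2·2 = 4 | 1·4 = 4
X: 4·1+2·0 = 4 | 1·4 = 4
gcd(4,2,1) = 1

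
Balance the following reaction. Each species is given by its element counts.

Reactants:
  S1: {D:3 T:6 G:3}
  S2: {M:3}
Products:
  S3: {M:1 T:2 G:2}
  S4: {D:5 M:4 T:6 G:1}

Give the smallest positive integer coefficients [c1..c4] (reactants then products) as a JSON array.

D: 5·3+6·0 = 15 | 6·0+3·5 = 15
M: 5·0+6·3 = 18 | 6·1+3·4 = 18
T: 5·6+6·0 = 30 | 6·2+3·6 = 30
G: 5·3+6·0 = 15 | 6·2+3·1 = 15
gcd(5,6,6,3) = 1

Coefficients: [5, 6, 6, 3]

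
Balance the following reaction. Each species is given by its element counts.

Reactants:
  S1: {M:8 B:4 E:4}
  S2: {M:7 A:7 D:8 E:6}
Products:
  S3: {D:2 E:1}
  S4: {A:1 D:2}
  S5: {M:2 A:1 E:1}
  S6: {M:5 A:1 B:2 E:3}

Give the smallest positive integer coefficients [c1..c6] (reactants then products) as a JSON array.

Coefficients: [2, 2, 3, 5, 5, 4]

M: 2·8+2·7 = 30 | 3·0+5·0+5·2+4·5 = 30
A: 2·0+2·7 = 14 | 3·0+5·1+5·1+4·1 = 14
D: 2·0+2·8 = 16 | 3·2+5·2+5·0+4·0 = 16
B: 2·4+2·0 = 8 | 3·0+5·0+5·0+4·2 = 8
E: 2·4+2·6 = 20 | 3·1+5·0+5·1+4·3 = 20
gcd(2,2,3,5,5,4) = 1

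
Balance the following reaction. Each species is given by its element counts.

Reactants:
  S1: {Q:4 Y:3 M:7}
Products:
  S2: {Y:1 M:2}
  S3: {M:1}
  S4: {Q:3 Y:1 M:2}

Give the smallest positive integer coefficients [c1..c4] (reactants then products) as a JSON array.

Coefficients: [3, 5, 3, 4]

Q: 3·4 = 12 | 5·0+3·0+4·3 = 12
Y: 3·3 = 9 | 5·1+3·0+4·1 = 9
M: 3·7 = 21 | 5·2+3·1+4·2 = 21
gcd(3,5,3,4) = 1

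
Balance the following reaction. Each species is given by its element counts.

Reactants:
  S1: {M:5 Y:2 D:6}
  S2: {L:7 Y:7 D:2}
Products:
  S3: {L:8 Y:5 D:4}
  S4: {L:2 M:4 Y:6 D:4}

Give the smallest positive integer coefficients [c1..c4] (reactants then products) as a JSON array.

Coefficients: [4, 6, 4, 5]

L: 4·0+6·7 = 42 | 4·8+5·2 = 42
M: 4·5+6·0 = 20 | 4·0+5·4 = 20
Y: 4·2+6·7 = 50 | 4·5+5·6 = 50
D: 4·6+6·2 = 36 | 4·4+5·4 = 36
gcd(4,6,4,5) = 1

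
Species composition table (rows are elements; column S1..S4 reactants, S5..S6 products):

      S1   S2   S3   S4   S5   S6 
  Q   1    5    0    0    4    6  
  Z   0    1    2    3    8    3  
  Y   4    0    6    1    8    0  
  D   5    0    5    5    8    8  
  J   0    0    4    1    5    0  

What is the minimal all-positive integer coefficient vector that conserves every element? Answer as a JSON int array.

Q: 1·1+5·5+1·0+6·0 = 26 | 2·4+3·6 = 26
Z: 1·0+5·1+1·2+6·3 = 25 | 2·8+3·3 = 25
Y: 1·4+5·0+1·6+6·1 = 16 | 2·8+3·0 = 16
D: 1·5+5·0+1·5+6·5 = 40 | 2·8+3·8 = 40
J: 1·0+5·0+1·4+6·1 = 10 | 2·5+3·0 = 10
gcd(1,5,1,6,2,3) = 1

Coefficients: [1, 5, 1, 6, 2, 3]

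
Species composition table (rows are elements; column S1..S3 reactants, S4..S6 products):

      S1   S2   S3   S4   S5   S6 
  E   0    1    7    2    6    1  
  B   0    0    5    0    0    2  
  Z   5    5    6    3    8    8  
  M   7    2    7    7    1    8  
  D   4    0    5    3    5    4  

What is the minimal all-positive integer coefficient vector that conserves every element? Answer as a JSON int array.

Coefficients: [6, 3, 2, 3, 1, 5]

E: 6·0+3·1+2·7 = 17 | 3·2+1·6+5·1 = 17
B: 6·0+3·0+2·5 = 10 | 3·0+1·0+5·2 = 10
Z: 6·5+3·5+2·6 = 57 | 3·3+1·8+5·8 = 57
M: 6·7+3·2+2·7 = 62 | 3·7+1·1+5·8 = 62
D: 6·4+3·0+2·5 = 34 | 3·3+1·5+5·4 = 34
gcd(6,3,2,3,1,5) = 1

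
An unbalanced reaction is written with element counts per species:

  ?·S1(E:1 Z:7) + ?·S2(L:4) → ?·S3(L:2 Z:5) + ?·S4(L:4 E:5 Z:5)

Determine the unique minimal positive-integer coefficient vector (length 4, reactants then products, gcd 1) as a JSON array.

L: 5·0+4·4 = 16 | 6·2+1·4 = 16
E: 5·1+4·0 = 5 | 6·0+1·5 = 5
Z: 5·7+4·0 = 35 | 6·5+1·5 = 35
gcd(5,4,6,1) = 1

Coefficients: [5, 4, 6, 1]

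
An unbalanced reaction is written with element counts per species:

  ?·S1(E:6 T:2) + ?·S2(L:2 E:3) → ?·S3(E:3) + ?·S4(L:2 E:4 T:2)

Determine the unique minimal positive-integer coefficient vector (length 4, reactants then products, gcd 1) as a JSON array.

L: 3·0+3·2 = 6 | 5·0+3·2 = 6
E: 3·6+3·3 = 27 | 5·3+3·4 = 27
T: 3·2+3·0 = 6 | 5·0+3·2 = 6
gcd(3,3,5,3) = 1

Coefficients: [3, 3, 5, 3]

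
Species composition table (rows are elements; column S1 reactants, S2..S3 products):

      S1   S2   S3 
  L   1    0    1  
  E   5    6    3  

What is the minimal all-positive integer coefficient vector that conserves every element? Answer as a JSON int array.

L: 3·1 = 3 | 1·0+3·1 = 3
E: 3·5 = 15 | 1·6+3·3 = 15
gcd(3,1,3) = 1

Coefficients: [3, 1, 3]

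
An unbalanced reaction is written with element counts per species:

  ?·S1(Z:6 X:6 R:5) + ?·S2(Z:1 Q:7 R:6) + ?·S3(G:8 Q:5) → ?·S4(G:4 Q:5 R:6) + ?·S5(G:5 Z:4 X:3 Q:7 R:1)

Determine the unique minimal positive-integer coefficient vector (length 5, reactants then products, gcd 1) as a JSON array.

Coefficients: [2, 4, 5, 5, 4]

G: 2·0+4·0+5·8 = 40 | 5·4+4·5 = 40
Z: 2·6+4·1+5·0 = 16 | 5·0+4·4 = 16
X: 2·6+4·0+5·0 = 12 | 5·0+4·3 = 12
Q: 2·0+4·7+5·5 = 53 | 5·5+4·7 = 53
R: 2·5+4·6+5·0 = 34 | 5·6+4·1 = 34
gcd(2,4,5,5,4) = 1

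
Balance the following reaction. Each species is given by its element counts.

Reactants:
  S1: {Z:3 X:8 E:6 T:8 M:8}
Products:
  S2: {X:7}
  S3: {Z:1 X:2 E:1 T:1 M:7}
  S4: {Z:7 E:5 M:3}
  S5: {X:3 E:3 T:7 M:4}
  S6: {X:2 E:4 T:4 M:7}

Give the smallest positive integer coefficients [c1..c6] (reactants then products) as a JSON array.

Z: 5·3 = 15 | 3·0+1·1+2·7+5·0+1·0 = 15
X: 5·8 = 40 | 3·7+1·2+2·0+5·3+1·2 = 40
E: 5·6 = 30 | 3·0+1·1+2·5+5·3+1·4 = 30
T: 5·8 = 40 | 3·0+1·1+2·0+5·7+1·4 = 40
M: 5·8 = 40 | 3·0+1·7+2·3+5·4+1·7 = 40
gcd(5,3,1,2,5,1) = 1

Coefficients: [5, 3, 1, 2, 5, 1]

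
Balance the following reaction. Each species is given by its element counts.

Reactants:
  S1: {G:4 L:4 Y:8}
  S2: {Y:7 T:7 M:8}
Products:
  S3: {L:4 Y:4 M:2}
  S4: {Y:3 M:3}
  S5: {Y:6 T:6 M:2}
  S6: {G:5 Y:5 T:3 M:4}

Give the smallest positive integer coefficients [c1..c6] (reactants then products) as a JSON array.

Coefficients: [5, 6, 5, 4, 5, 4]

G: 5·4+6·0 = 20 | 5·0+4·0+5·0+4·5 = 20
L: 5·4+6·0 = 20 | 5·4+4·0+5·0+4·0 = 20
Y: 5·8+6·7 = 82 | 5·4+4·3+5·6+4·5 = 82
T: 5·0+6·7 = 42 | 5·0+4·0+5·6+4·3 = 42
M: 5·0+6·8 = 48 | 5·2+4·3+5·2+4·4 = 48
gcd(5,6,5,4,5,4) = 1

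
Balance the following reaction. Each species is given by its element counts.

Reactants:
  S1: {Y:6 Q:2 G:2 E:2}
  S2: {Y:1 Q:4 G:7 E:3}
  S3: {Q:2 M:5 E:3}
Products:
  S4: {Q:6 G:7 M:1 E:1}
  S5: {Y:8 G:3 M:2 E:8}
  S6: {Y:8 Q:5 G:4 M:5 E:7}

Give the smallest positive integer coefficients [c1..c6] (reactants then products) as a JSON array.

Coefficients: [6, 4, 5, 3, 1, 4]

Y: 6·6+4·1+5·0 = 40 | 3·0+1·8+4·8 = 40
Q: 6·2+4·4+5·2 = 38 | 3·6+1·0+4·5 = 38
G: 6·2+4·7+5·0 = 40 | 3·7+1·3+4·4 = 40
M: 6·0+4·0+5·5 = 25 | 3·1+1·2+4·5 = 25
E: 6·2+4·3+5·3 = 39 | 3·1+1·8+4·7 = 39
gcd(6,4,5,3,1,4) = 1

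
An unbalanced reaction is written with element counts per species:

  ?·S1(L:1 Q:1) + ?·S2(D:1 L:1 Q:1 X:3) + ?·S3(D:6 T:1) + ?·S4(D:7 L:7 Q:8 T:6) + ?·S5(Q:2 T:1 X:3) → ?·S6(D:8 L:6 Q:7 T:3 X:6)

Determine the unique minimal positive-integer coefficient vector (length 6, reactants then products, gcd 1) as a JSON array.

Coefficients: [6, 5, 2, 1, 1, 3]

D: 6·0+5·1+2·6+1·7+1·0 = 24 | 3·8 = 24
L: 6·1+5·1+2·0+1·7+1·0 = 18 | 3·6 = 18
Q: 6·1+5·1+2·0+1·8+1·2 = 21 | 3·7 = 21
T: 6·0+5·0+2·1+1·6+1·1 = 9 | 3·3 = 9
X: 6·0+5·3+2·0+1·0+1·3 = 18 | 3·6 = 18
gcd(6,5,2,1,1,3) = 1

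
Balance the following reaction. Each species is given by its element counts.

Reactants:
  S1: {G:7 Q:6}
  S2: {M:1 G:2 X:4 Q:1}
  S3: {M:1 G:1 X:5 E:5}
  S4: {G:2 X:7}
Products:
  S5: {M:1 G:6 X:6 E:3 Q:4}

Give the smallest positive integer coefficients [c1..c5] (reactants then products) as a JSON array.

Coefficients: [3, 2, 3, 1, 5]

M: 3·0+2·1+3·1+1·0 = 5 | 5·1 = 5
G: 3·7+2·2+3·1+1·2 = 30 | 5·6 = 30
X: 3·0+2·4+3·5+1·7 = 30 | 5·6 = 30
E: 3·0+2·0+3·5+1·0 = 15 | 5·3 = 15
Q: 3·6+2·1+3·0+1·0 = 20 | 5·4 = 20
gcd(3,2,3,1,5) = 1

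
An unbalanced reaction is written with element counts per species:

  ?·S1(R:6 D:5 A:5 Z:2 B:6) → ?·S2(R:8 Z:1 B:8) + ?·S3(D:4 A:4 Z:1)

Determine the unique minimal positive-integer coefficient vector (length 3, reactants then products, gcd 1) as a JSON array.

R: 4·6 = 24 | 3·8+5·0 = 24
D: 4·5 = 20 | 3·0+5·4 = 20
A: 4·5 = 20 | 3·0+5·4 = 20
Z: 4·2 = 8 | 3·1+5·1 = 8
B: 4·6 = 24 | 3·8+5·0 = 24
gcd(4,3,5) = 1

Coefficients: [4, 3, 5]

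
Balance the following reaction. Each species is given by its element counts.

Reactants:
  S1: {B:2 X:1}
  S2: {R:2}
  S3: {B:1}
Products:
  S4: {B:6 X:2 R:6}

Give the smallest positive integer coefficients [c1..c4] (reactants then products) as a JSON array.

Coefficients: [2, 3, 2, 1]

B: 2·2+3·0+2·1 = 6 | 1·6 = 6
X: 2·1+3·0+2·0 = 2 | 1·2 = 2
R: 2·0+3·2+2·0 = 6 | 1·6 = 6
gcd(2,3,2,1) = 1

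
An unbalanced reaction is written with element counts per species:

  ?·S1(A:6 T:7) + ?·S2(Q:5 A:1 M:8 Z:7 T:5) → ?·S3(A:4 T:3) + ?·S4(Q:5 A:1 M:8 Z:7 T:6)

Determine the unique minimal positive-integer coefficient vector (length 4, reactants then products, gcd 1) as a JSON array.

Coefficients: [2, 5, 3, 5]

Q: 2·0+5·5 = 25 | 3·0+5·5 = 25
A: 2·6+5·1 = 17 | 3·4+5·1 = 17
M: 2·0+5·8 = 40 | 3·0+5·8 = 40
Z: 2·0+5·7 = 35 | 3·0+5·7 = 35
T: 2·7+5·5 = 39 | 3·3+5·6 = 39
gcd(2,5,3,5) = 1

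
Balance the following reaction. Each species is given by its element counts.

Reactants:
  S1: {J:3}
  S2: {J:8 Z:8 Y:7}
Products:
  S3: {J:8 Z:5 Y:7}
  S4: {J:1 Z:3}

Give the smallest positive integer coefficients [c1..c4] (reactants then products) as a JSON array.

Coefficients: [1, 3, 3, 3]

J: 1·3+3·8 = 27 | 3·8+3·1 = 27
Z: 1·0+3·8 = 24 | 3·5+3·3 = 24
Y: 1·0+3·7 = 21 | 3·7+3·0 = 21
gcd(1,3,3,3) = 1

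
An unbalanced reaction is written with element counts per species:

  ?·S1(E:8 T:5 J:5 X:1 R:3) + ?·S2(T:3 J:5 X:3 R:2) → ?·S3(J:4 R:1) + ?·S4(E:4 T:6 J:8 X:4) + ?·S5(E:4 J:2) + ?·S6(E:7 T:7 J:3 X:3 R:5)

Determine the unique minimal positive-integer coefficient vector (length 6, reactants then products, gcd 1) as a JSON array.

E: 5·8+5·0 = 40 | 5·0+2·4+1·4+4·7 = 40
T: 5·5+5·3 = 40 | 5·0+2·6+1·0+4·7 = 40
J: 5·5+5·5 = 50 | 5·4+2·8+1·2+4·3 = 50
X: 5·1+5·3 = 20 | 5·0+2·4+1·0+4·3 = 20
R: 5·3+5·2 = 25 | 5·1+2·0+1·0+4·5 = 25
gcd(5,5,5,2,1,4) = 1

Coefficients: [5, 5, 5, 2, 1, 4]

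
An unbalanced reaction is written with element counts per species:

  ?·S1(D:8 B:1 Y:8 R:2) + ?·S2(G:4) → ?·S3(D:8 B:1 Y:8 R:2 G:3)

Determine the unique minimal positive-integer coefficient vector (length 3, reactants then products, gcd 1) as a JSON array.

D: 4·8+3·0 = 32 | 4·8 = 32
B: 4·1+3·0 = 4 | 4·1 = 4
Y: 4·8+3·0 = 32 | 4·8 = 32
R: 4·2+3·0 = 8 | 4·2 = 8
G: 4·0+3·4 = 12 | 4·3 = 12
gcd(4,3,4) = 1

Coefficients: [4, 3, 4]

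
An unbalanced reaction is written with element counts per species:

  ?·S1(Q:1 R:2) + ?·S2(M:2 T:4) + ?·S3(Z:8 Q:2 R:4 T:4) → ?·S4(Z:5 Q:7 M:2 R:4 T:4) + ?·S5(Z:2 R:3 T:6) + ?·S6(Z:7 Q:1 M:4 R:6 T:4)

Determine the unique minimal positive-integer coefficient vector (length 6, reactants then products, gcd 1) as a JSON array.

Z: 4·0+3·0+2·8 = 16 | 1·5+2·2+1·7 = 16
Q: 4·1+3·0+2·2 = 8 | 1·7+2·0+1·1 = 8
M: 4·0+3·2+2·0 = 6 | 1·2+2·0+1·4 = 6
R: 4·2+3·0+2·4 = 16 | 1·4+2·3+1·6 = 16
T: 4·0+3·4+2·4 = 20 | 1·4+2·6+1·4 = 20
gcd(4,3,2,1,2,1) = 1

Coefficients: [4, 3, 2, 1, 2, 1]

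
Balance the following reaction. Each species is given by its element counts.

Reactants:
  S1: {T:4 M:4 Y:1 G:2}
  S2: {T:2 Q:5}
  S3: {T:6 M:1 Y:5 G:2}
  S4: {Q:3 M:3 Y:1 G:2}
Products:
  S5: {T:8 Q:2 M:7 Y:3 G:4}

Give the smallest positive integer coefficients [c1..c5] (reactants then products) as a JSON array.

Coefficients: [6, 1, 1, 1, 4]

T: 6·4+1·2+1·6+1·0 = 32 | 4·8 = 32
Q: 6·0+1·5+1·0+1·3 = 8 | 4·2 = 8
M: 6·4+1·0+1·1+1·3 = 28 | 4·7 = 28
Y: 6·1+1·0+1·5+1·1 = 12 | 4·3 = 12
G: 6·2+1·0+1·2+1·2 = 16 | 4·4 = 16
gcd(6,1,1,1,4) = 1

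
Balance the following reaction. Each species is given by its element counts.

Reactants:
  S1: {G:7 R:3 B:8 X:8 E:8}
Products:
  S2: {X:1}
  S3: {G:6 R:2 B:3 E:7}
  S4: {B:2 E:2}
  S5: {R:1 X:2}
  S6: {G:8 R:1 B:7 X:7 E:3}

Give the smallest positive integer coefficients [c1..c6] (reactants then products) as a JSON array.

Coefficients: [2, 3, 1, 3, 3, 1]

G: 2·7 = 14 | 3·0+1·6+3·0+3·0+1·8 = 14
R: 2·3 = 6 | 3·0+1·2+3·0+3·1+1·1 = 6
B: 2·8 = 16 | 3·0+1·3+3·2+3·0+1·7 = 16
X: 2·8 = 16 | 3·1+1·0+3·0+3·2+1·7 = 16
E: 2·8 = 16 | 3·0+1·7+3·2+3·0+1·3 = 16
gcd(2,3,1,3,3,1) = 1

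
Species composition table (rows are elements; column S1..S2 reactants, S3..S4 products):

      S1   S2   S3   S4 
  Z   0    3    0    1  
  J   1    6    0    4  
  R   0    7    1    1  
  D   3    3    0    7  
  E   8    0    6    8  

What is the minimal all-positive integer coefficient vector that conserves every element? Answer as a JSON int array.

Coefficients: [6, 1, 4, 3]

Z: 6·0+1·3 = 3 | 4·0+3·1 = 3
J: 6·1+1·6 = 12 | 4·0+3·4 = 12
R: 6·0+1·7 = 7 | 4·1+3·1 = 7
D: 6·3+1·3 = 21 | 4·0+3·7 = 21
E: 6·8+1·0 = 48 | 4·6+3·8 = 48
gcd(6,1,4,3) = 1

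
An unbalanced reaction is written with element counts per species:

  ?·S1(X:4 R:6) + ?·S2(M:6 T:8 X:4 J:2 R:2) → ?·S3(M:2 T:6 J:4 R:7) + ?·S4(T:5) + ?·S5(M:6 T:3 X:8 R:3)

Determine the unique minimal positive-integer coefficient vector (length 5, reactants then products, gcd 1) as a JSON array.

M: 4·0+6·6 = 36 | 3·2+3·0+5·6 = 36
T: 4·0+6·8 = 48 | 3·6+3·5+5·3 = 48
X: 4·4+6·4 = 40 | 3·0+3·0+5·8 = 40
J: 4·0+6·2 = 12 | 3·4+3·0+5·0 = 12
R: 4·6+6·2 = 36 | 3·7+3·0+5·3 = 36
gcd(4,6,3,3,5) = 1

Coefficients: [4, 6, 3, 3, 5]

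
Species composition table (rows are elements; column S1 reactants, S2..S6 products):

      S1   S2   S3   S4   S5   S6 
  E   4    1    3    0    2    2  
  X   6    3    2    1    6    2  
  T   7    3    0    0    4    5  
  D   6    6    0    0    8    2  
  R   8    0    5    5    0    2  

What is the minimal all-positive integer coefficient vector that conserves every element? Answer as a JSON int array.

Coefficients: [5, 2, 2, 4, 1, 5]

E: 5·4 = 20 | 2·1+2·3+4·0+1·2+5·2 = 20
X: 5·6 = 30 | 2·3+2·2+4·1+1·6+5·2 = 30
T: 5·7 = 35 | 2·3+2·0+4·0+1·4+5·5 = 35
D: 5·6 = 30 | 2·6+2·0+4·0+1·8+5·2 = 30
R: 5·8 = 40 | 2·0+2·5+4·5+1·0+5·2 = 40
gcd(5,2,2,4,1,5) = 1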